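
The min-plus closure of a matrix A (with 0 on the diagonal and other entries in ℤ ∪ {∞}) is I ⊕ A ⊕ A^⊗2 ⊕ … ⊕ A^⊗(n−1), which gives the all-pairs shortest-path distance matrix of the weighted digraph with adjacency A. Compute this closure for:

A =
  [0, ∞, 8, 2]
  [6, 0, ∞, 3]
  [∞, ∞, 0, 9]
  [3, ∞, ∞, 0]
Closure =
  [0, ∞, 8, 2]
  [6, 0, 14, 3]
  [12, ∞, 0, 9]
  [3, ∞, 11, 0]

This is the Floyd-Warshall all-pairs shortest-path computation. For each intermediate vertex k = 0, 1, …, 3, update dist[i][j] ← min(dist[i][j], dist[i][k] + dist[k][j]). The final matrix gives, for each (i, j), the minimum total weight of any directed path from i to j (possibly empty when i = j).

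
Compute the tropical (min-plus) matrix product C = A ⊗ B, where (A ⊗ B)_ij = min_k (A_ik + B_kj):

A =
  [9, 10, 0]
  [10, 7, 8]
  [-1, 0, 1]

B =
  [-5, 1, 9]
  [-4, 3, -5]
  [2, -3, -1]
A ⊗ B =
  [2, -3, -1]
  [3, 5, 2]
  [-6, -2, -5]

Apply the min-plus product entry-by-entry:
  C[0][0] = min over k of (A[0][0] + B[0][0] = 9 + -5 = 4, A[0][1] + B[1][0] = 10 + -4 = 6, A[0][2] + B[2][0] = 0 + 2 = 2) = 2 (attained at k = 2)
  C[0][1] = min over k of (A[0][0] + B[0][1] = 9 + 1 = 10, A[0][1] + B[1][1] = 10 + 3 = 13, A[0][2] + B[2][1] = 0 + -3 = -3) = -3 (attained at k = 2)
  C[0][2] = min over k of (A[0][0] + B[0][2] = 9 + 9 = 18, A[0][1] + B[1][2] = 10 + -5 = 5, A[0][2] + B[2][2] = 0 + -1 = -1) = -1 (attained at k = 2)
  C[1][0] = min over k of (A[1][0] + B[0][0] = 10 + -5 = 5, A[1][1] + B[1][0] = 7 + -4 = 3, A[1][2] + B[2][0] = 8 + 2 = 10) = 3 (attained at k = 1)
  C[1][1] = min over k of (A[1][0] + B[0][1] = 10 + 1 = 11, A[1][1] + B[1][1] = 7 + 3 = 10, A[1][2] + B[2][1] = 8 + -3 = 5) = 5 (attained at k = 2)
  C[1][2] = min over k of (A[1][0] + B[0][2] = 10 + 9 = 19, A[1][1] + B[1][2] = 7 + -5 = 2, A[1][2] + B[2][2] = 8 + -1 = 7) = 2 (attained at k = 1)
  C[2][0] = min over k of (A[2][0] + B[0][0] = -1 + -5 = -6, A[2][1] + B[1][0] = 0 + -4 = -4, A[2][2] + B[2][0] = 1 + 2 = 3) = -6 (attained at k = 0)
  C[2][1] = min over k of (A[2][0] + B[0][1] = -1 + 1 = 0, A[2][1] + B[1][1] = 0 + 3 = 3, A[2][2] + B[2][1] = 1 + -3 = -2) = -2 (attained at k = 2)
  C[2][2] = min over k of (A[2][0] + B[0][2] = -1 + 9 = 8, A[2][1] + B[1][2] = 0 + -5 = -5, A[2][2] + B[2][2] = 1 + -1 = 0) = -5 (attained at k = 1)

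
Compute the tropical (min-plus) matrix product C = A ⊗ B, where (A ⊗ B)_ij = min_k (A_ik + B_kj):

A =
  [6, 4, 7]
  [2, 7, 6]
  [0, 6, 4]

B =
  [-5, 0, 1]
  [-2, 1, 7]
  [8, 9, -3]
A ⊗ B =
  [1, 5, 4]
  [-3, 2, 3]
  [-5, 0, 1]

Apply the min-plus product entry-by-entry:
  C[0][0] = min over k of (A[0][0] + B[0][0] = 6 + -5 = 1, A[0][1] + B[1][0] = 4 + -2 = 2, A[0][2] + B[2][0] = 7 + 8 = 15) = 1 (attained at k = 0)
  C[0][1] = min over k of (A[0][0] + B[0][1] = 6 + 0 = 6, A[0][1] + B[1][1] = 4 + 1 = 5, A[0][2] + B[2][1] = 7 + 9 = 16) = 5 (attained at k = 1)
  C[0][2] = min over k of (A[0][0] + B[0][2] = 6 + 1 = 7, A[0][1] + B[1][2] = 4 + 7 = 11, A[0][2] + B[2][2] = 7 + -3 = 4) = 4 (attained at k = 2)
  C[1][0] = min over k of (A[1][0] + B[0][0] = 2 + -5 = -3, A[1][1] + B[1][0] = 7 + -2 = 5, A[1][2] + B[2][0] = 6 + 8 = 14) = -3 (attained at k = 0)
  C[1][1] = min over k of (A[1][0] + B[0][1] = 2 + 0 = 2, A[1][1] + B[1][1] = 7 + 1 = 8, A[1][2] + B[2][1] = 6 + 9 = 15) = 2 (attained at k = 0)
  C[1][2] = min over k of (A[1][0] + B[0][2] = 2 + 1 = 3, A[1][1] + B[1][2] = 7 + 7 = 14, A[1][2] + B[2][2] = 6 + -3 = 3) = 3 (attained at k = 0)
  C[2][0] = min over k of (A[2][0] + B[0][0] = 0 + -5 = -5, A[2][1] + B[1][0] = 6 + -2 = 4, A[2][2] + B[2][0] = 4 + 8 = 12) = -5 (attained at k = 0)
  C[2][1] = min over k of (A[2][0] + B[0][1] = 0 + 0 = 0, A[2][1] + B[1][1] = 6 + 1 = 7, A[2][2] + B[2][1] = 4 + 9 = 13) = 0 (attained at k = 0)
  C[2][2] = min over k of (A[2][0] + B[0][2] = 0 + 1 = 1, A[2][1] + B[1][2] = 6 + 7 = 13, A[2][2] + B[2][2] = 4 + -3 = 1) = 1 (attained at k = 0)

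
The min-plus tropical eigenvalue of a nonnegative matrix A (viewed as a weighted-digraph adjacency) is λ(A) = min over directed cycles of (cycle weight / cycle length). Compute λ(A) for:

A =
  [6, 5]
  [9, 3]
λ(A) = 3

Enumerate directed cycles and compute their means (weight / length). Sample:
  cycle 0 → 0: weight = 6, length = 1, mean = 6/1 ≈ 6.000
  cycle 1 → 1: weight = 3, length = 1, mean = 3/1 ≈ 3.000
  cycle 0 → 1 → 0: weight = 14, length = 2, mean = 14/2 ≈ 7.000
  cycle 1 → 0 → 1: weight = 14, length = 2, mean = 14/2 ≈ 7.000
Minimum mean = 3.000, attained e.g. along the cycle 1 → 1 with weight 3 and length 1. So λ(A) = 3/1 = 3.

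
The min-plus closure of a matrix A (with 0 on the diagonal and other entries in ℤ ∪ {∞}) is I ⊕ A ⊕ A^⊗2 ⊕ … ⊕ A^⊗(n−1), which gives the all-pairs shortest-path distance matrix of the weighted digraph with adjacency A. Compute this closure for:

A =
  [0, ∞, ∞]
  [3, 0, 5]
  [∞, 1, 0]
Closure =
  [0, ∞, ∞]
  [3, 0, 5]
  [4, 1, 0]

This is the Floyd-Warshall all-pairs shortest-path computation. For each intermediate vertex k = 0, 1, …, 2, update dist[i][j] ← min(dist[i][j], dist[i][k] + dist[k][j]). The final matrix gives, for each (i, j), the minimum total weight of any directed path from i to j (possibly empty when i = j).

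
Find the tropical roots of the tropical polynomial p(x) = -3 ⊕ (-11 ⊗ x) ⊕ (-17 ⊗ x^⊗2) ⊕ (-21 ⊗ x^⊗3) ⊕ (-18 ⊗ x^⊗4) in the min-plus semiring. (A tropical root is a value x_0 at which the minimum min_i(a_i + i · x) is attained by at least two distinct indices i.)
Roots: {-3, 4, 6, 8}

Each tropical root is a break point of the lower envelope of the lines y = a_i + i · x (there are 5 lines, with slopes 0, 1, ..., 4). Only the lines that attain the minimum somewhere contribute to roots; other lines are dominated. Here the surviving (envelope) indices are i = 4, i = 3, i = 2, i = 1, i = 0.
Intersections between consecutive envelope lines give the roots: for adjacent envelope indices i < j the intersection is x = (a_i − a_j) / (j − i). Reading off the sorted break points: {-3, 4, 6, 8}.
Verification: at each break x_0, at least two indices attain the minimum of min_i(a_i + i · x_0).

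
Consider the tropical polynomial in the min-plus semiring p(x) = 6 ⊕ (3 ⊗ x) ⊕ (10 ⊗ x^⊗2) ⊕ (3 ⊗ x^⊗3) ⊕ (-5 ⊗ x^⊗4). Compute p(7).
p(7) = 6

A tropical monomial a ⊗ x^⊗i evaluates to a + i · x. Evaluating each term at x = 7:
  Term 0 contributes 6 + 0 · 7 = 6
  Term 1 contributes 3 + 1 · 7 = 10
  Term 2 contributes 10 + 2 · 7 = 24
  Term 3 contributes 3 + 3 · 7 = 24
  Term 4 contributes -5 + 4 · 7 = 23
p(7) = ⊕ of these = min[6, 10, 24, 24, 23] = 6.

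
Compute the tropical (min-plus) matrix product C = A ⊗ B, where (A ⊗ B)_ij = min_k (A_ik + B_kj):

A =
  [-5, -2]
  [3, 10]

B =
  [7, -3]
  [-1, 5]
A ⊗ B =
  [-3, -8]
  [9, 0]

Apply the min-plus product entry-by-entry:
  C[0][0] = min over k of (A[0][0] + B[0][0] = -5 + 7 = 2, A[0][1] + B[1][0] = -2 + -1 = -3) = -3 (attained at k = 1)
  C[0][1] = min over k of (A[0][0] + B[0][1] = -5 + -3 = -8, A[0][1] + B[1][1] = -2 + 5 = 3) = -8 (attained at k = 0)
  C[1][0] = min over k of (A[1][0] + B[0][0] = 3 + 7 = 10, A[1][1] + B[1][0] = 10 + -1 = 9) = 9 (attained at k = 1)
  C[1][1] = min over k of (A[1][0] + B[0][1] = 3 + -3 = 0, A[1][1] + B[1][1] = 10 + 5 = 15) = 0 (attained at k = 0)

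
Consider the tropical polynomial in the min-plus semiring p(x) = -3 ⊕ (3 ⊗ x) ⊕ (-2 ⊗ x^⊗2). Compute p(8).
p(8) = -3

A tropical monomial a ⊗ x^⊗i evaluates to a + i · x. Evaluating each term at x = 8:
  Term 0 contributes -3 + 0 · 8 = -3
  Term 1 contributes 3 + 1 · 8 = 11
  Term 2 contributes -2 + 2 · 8 = 14
p(8) = ⊕ of these = min[-3, 11, 14] = -3.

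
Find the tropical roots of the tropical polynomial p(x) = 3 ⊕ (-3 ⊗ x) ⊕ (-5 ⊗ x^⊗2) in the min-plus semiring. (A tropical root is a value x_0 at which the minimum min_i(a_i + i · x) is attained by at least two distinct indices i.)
Roots: {2, 6}

Each tropical root is a break point of the lower envelope of the lines y = a_i + i · x (there are 3 lines, with slopes 0, 1, ..., 2). Only the lines that attain the minimum somewhere contribute to roots; other lines are dominated. Here the surviving (envelope) indices are i = 2, i = 1, i = 0.
Intersections between consecutive envelope lines give the roots: for adjacent envelope indices i < j the intersection is x = (a_i − a_j) / (j − i). Reading off the sorted break points: {2, 6}.
Verification: at each break x_0, at least two indices attain the minimum of min_i(a_i + i · x_0).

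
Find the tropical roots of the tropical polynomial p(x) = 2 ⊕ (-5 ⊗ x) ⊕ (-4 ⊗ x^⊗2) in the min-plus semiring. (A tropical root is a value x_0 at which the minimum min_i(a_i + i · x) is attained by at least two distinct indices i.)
Roots: {-1, 7}

Each tropical root is a break point of the lower envelope of the lines y = a_i + i · x (there are 3 lines, with slopes 0, 1, ..., 2). Only the lines that attain the minimum somewhere contribute to roots; other lines are dominated. Here the surviving (envelope) indices are i = 2, i = 1, i = 0.
Intersections between consecutive envelope lines give the roots: for adjacent envelope indices i < j the intersection is x = (a_i − a_j) / (j − i). Reading off the sorted break points: {-1, 7}.
Verification: at each break x_0, at least two indices attain the minimum of min_i(a_i + i · x_0).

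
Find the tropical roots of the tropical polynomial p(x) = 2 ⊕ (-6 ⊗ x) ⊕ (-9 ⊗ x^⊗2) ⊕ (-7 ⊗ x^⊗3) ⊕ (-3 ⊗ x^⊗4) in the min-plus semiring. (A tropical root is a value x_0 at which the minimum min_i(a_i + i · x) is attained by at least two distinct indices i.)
Roots: {-4, -2, 3, 8}

Each tropical root is a break point of the lower envelope of the lines y = a_i + i · x (there are 5 lines, with slopes 0, 1, ..., 4). Only the lines that attain the minimum somewhere contribute to roots; other lines are dominated. Here the surviving (envelope) indices are i = 4, i = 3, i = 2, i = 1, i = 0.
Intersections between consecutive envelope lines give the roots: for adjacent envelope indices i < j the intersection is x = (a_i − a_j) / (j − i). Reading off the sorted break points: {-4, -2, 3, 8}.
Verification: at each break x_0, at least two indices attain the minimum of min_i(a_i + i · x_0).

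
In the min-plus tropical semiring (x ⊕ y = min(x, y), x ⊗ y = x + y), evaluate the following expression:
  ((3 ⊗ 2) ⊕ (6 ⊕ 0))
((3 ⊗ 2) ⊕ (6 ⊕ 0)) = 0

Expand innermost to outermost. Recall ⊕ takes the minimum of its arguments and ⊗ takes their sum. Working out the expression ((3 ⊗ 2) ⊕ (6 ⊕ 0)) gives 0.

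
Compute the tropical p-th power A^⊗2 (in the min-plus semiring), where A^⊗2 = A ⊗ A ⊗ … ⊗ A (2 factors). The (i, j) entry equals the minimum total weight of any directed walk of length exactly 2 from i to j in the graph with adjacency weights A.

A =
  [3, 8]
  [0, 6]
A^⊗2 =
  [6, 11]
  [3, 8]

Each entry (A^⊗2)_ij equals the minimum over all length-2 walks i = v_0 → v_1 → … → v_2 = j of Σ_t A[v_t][v_{t+1}]. For example, for (i, j) = (0, 1) we minimise over 2 possible intermediate vertex sequences; the minimum is 11, attained along the walk 0 → 0 → 1.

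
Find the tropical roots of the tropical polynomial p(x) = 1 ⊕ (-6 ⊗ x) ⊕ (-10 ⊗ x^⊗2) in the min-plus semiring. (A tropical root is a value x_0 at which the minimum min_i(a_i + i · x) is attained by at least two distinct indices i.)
Roots: {4, 7}

Each tropical root is a break point of the lower envelope of the lines y = a_i + i · x (there are 3 lines, with slopes 0, 1, ..., 2). Only the lines that attain the minimum somewhere contribute to roots; other lines are dominated. Here the surviving (envelope) indices are i = 2, i = 1, i = 0.
Intersections between consecutive envelope lines give the roots: for adjacent envelope indices i < j the intersection is x = (a_i − a_j) / (j − i). Reading off the sorted break points: {4, 7}.
Verification: at each break x_0, at least two indices attain the minimum of min_i(a_i + i · x_0).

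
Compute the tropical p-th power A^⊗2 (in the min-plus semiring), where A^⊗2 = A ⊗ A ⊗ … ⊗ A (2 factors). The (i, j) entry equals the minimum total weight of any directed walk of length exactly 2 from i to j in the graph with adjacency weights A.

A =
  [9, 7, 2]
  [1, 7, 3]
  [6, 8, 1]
A^⊗2 =
  [8, 10, 3]
  [8, 8, 3]
  [7, 9, 2]

Each entry (A^⊗2)_ij equals the minimum over all length-2 walks i = v_0 → v_1 → … → v_2 = j of Σ_t A[v_t][v_{t+1}]. For example, for (i, j) = (0, 2) we minimise over 3 possible intermediate vertex sequences; the minimum is 3, attained along the walk 0 → 2 → 2.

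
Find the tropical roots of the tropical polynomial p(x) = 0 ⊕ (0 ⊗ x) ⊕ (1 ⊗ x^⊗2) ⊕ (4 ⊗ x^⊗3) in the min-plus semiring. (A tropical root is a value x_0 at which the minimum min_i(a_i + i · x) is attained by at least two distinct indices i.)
Roots: {-3, -1, 0}

Each tropical root is a break point of the lower envelope of the lines y = a_i + i · x (there are 4 lines, with slopes 0, 1, ..., 3). Only the lines that attain the minimum somewhere contribute to roots; other lines are dominated. Here the surviving (envelope) indices are i = 3, i = 2, i = 1, i = 0.
Intersections between consecutive envelope lines give the roots: for adjacent envelope indices i < j the intersection is x = (a_i − a_j) / (j − i). Reading off the sorted break points: {-3, -1, 0}.
Verification: at each break x_0, at least two indices attain the minimum of min_i(a_i + i · x_0).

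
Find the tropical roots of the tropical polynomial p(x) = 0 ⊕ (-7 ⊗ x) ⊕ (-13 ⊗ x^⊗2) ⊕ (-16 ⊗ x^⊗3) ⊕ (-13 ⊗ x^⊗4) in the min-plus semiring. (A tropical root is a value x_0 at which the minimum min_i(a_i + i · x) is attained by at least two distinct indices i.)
Roots: {-3, 3, 6, 7}

Each tropical root is a break point of the lower envelope of the lines y = a_i + i · x (there are 5 lines, with slopes 0, 1, ..., 4). Only the lines that attain the minimum somewhere contribute to roots; other lines are dominated. Here the surviving (envelope) indices are i = 4, i = 3, i = 2, i = 1, i = 0.
Intersections between consecutive envelope lines give the roots: for adjacent envelope indices i < j the intersection is x = (a_i − a_j) / (j − i). Reading off the sorted break points: {-3, 3, 6, 7}.
Verification: at each break x_0, at least two indices attain the minimum of min_i(a_i + i · x_0).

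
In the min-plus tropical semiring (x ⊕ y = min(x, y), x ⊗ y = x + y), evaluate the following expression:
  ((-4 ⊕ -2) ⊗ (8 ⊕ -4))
((-4 ⊕ -2) ⊗ (8 ⊕ -4)) = -8

Expand innermost to outermost. Recall ⊕ takes the minimum of its arguments and ⊗ takes their sum. Working out the expression ((-4 ⊕ -2) ⊗ (8 ⊕ -4)) gives -8.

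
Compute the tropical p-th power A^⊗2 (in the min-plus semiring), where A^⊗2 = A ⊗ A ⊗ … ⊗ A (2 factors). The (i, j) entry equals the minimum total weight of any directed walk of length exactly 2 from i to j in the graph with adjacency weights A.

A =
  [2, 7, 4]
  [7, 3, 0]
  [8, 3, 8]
A^⊗2 =
  [4, 7, 6]
  [8, 3, 3]
  [10, 6, 3]

Each entry (A^⊗2)_ij equals the minimum over all length-2 walks i = v_0 → v_1 → … → v_2 = j of Σ_t A[v_t][v_{t+1}]. For example, for (i, j) = (0, 2) we minimise over 3 possible intermediate vertex sequences; the minimum is 6, attained along the walk 0 → 0 → 2.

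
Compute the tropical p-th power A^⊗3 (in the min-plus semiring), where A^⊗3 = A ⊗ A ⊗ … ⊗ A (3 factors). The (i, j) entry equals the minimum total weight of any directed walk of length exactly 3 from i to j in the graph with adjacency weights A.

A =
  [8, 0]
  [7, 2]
A^⊗3 =
  [9, 4]
  [11, 6]

Each entry (A^⊗3)_ij equals the minimum over all length-3 walks i = v_0 → v_1 → … → v_3 = j of Σ_t A[v_t][v_{t+1}]. For example, for (i, j) = (0, 1) we minimise over 4 possible intermediate vertex sequences; the minimum is 4, attained along the walk 0 → 1 → 1 → 1.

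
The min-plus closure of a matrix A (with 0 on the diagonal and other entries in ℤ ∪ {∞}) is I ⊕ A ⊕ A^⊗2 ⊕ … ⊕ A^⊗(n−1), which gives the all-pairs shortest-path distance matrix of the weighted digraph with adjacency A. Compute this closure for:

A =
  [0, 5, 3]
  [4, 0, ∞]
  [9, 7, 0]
Closure =
  [0, 5, 3]
  [4, 0, 7]
  [9, 7, 0]

This is the Floyd-Warshall all-pairs shortest-path computation. For each intermediate vertex k = 0, 1, …, 2, update dist[i][j] ← min(dist[i][j], dist[i][k] + dist[k][j]). The final matrix gives, for each (i, j), the minimum total weight of any directed path from i to j (possibly empty when i = j).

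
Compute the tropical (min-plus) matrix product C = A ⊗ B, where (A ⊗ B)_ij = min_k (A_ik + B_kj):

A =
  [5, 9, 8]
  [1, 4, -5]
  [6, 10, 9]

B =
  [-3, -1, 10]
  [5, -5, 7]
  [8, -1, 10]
A ⊗ B =
  [2, 4, 15]
  [-2, -6, 5]
  [3, 5, 16]

Apply the min-plus product entry-by-entry:
  C[0][0] = min over k of (A[0][0] + B[0][0] = 5 + -3 = 2, A[0][1] + B[1][0] = 9 + 5 = 14, A[0][2] + B[2][0] = 8 + 8 = 16) = 2 (attained at k = 0)
  C[0][1] = min over k of (A[0][0] + B[0][1] = 5 + -1 = 4, A[0][1] + B[1][1] = 9 + -5 = 4, A[0][2] + B[2][1] = 8 + -1 = 7) = 4 (attained at k = 0)
  C[0][2] = min over k of (A[0][0] + B[0][2] = 5 + 10 = 15, A[0][1] + B[1][2] = 9 + 7 = 16, A[0][2] + B[2][2] = 8 + 10 = 18) = 15 (attained at k = 0)
  C[1][0] = min over k of (A[1][0] + B[0][0] = 1 + -3 = -2, A[1][1] + B[1][0] = 4 + 5 = 9, A[1][2] + B[2][0] = -5 + 8 = 3) = -2 (attained at k = 0)
  C[1][1] = min over k of (A[1][0] + B[0][1] = 1 + -1 = 0, A[1][1] + B[1][1] = 4 + -5 = -1, A[1][2] + B[2][1] = -5 + -1 = -6) = -6 (attained at k = 2)
  C[1][2] = min over k of (A[1][0] + B[0][2] = 1 + 10 = 11, A[1][1] + B[1][2] = 4 + 7 = 11, A[1][2] + B[2][2] = -5 + 10 = 5) = 5 (attained at k = 2)
  C[2][0] = min over k of (A[2][0] + B[0][0] = 6 + -3 = 3, A[2][1] + B[1][0] = 10 + 5 = 15, A[2][2] + B[2][0] = 9 + 8 = 17) = 3 (attained at k = 0)
  C[2][1] = min over k of (A[2][0] + B[0][1] = 6 + -1 = 5, A[2][1] + B[1][1] = 10 + -5 = 5, A[2][2] + B[2][1] = 9 + -1 = 8) = 5 (attained at k = 0)
  C[2][2] = min over k of (A[2][0] + B[0][2] = 6 + 10 = 16, A[2][1] + B[1][2] = 10 + 7 = 17, A[2][2] + B[2][2] = 9 + 10 = 19) = 16 (attained at k = 0)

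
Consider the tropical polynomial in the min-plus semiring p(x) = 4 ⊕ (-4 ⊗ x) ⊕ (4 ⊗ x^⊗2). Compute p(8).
p(8) = 4

A tropical monomial a ⊗ x^⊗i evaluates to a + i · x. Evaluating each term at x = 8:
  Term 0 contributes 4 + 0 · 8 = 4
  Term 1 contributes -4 + 1 · 8 = 4
  Term 2 contributes 4 + 2 · 8 = 20
p(8) = ⊕ of these = min[4, 4, 20] = 4.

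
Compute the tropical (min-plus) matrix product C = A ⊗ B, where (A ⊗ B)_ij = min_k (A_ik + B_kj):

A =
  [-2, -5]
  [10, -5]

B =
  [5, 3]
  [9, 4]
A ⊗ B =
  [3, -1]
  [4, -1]

Apply the min-plus product entry-by-entry:
  C[0][0] = min over k of (A[0][0] + B[0][0] = -2 + 5 = 3, A[0][1] + B[1][0] = -5 + 9 = 4) = 3 (attained at k = 0)
  C[0][1] = min over k of (A[0][0] + B[0][1] = -2 + 3 = 1, A[0][1] + B[1][1] = -5 + 4 = -1) = -1 (attained at k = 1)
  C[1][0] = min over k of (A[1][0] + B[0][0] = 10 + 5 = 15, A[1][1] + B[1][0] = -5 + 9 = 4) = 4 (attained at k = 1)
  C[1][1] = min over k of (A[1][0] + B[0][1] = 10 + 3 = 13, A[1][1] + B[1][1] = -5 + 4 = -1) = -1 (attained at k = 1)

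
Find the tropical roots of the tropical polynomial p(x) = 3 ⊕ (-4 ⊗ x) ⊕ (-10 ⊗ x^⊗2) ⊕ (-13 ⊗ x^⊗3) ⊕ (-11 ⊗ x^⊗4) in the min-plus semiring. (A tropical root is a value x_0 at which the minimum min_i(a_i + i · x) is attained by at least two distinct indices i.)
Roots: {-2, 3, 6, 7}

Each tropical root is a break point of the lower envelope of the lines y = a_i + i · x (there are 5 lines, with slopes 0, 1, ..., 4). Only the lines that attain the minimum somewhere contribute to roots; other lines are dominated. Here the surviving (envelope) indices are i = 4, i = 3, i = 2, i = 1, i = 0.
Intersections between consecutive envelope lines give the roots: for adjacent envelope indices i < j the intersection is x = (a_i − a_j) / (j − i). Reading off the sorted break points: {-2, 3, 6, 7}.
Verification: at each break x_0, at least two indices attain the minimum of min_i(a_i + i · x_0).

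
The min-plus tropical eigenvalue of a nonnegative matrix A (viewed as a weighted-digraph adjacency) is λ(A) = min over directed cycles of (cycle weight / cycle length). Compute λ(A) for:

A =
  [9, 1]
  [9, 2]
λ(A) = 2

Enumerate directed cycles and compute their means (weight / length). Sample:
  cycle 0 → 0: weight = 9, length = 1, mean = 9/1 ≈ 9.000
  cycle 1 → 1: weight = 2, length = 1, mean = 2/1 ≈ 2.000
  cycle 0 → 1 → 0: weight = 10, length = 2, mean = 10/2 ≈ 5.000
  cycle 1 → 0 → 1: weight = 10, length = 2, mean = 10/2 ≈ 5.000
Minimum mean = 2.000, attained e.g. along the cycle 1 → 1 with weight 2 and length 1. So λ(A) = 2/1 = 2.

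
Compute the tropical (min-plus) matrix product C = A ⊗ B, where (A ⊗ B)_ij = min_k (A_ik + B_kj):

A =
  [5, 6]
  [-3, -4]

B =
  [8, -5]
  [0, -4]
A ⊗ B =
  [6, 0]
  [-4, -8]

Apply the min-plus product entry-by-entry:
  C[0][0] = min over k of (A[0][0] + B[0][0] = 5 + 8 = 13, A[0][1] + B[1][0] = 6 + 0 = 6) = 6 (attained at k = 1)
  C[0][1] = min over k of (A[0][0] + B[0][1] = 5 + -5 = 0, A[0][1] + B[1][1] = 6 + -4 = 2) = 0 (attained at k = 0)
  C[1][0] = min over k of (A[1][0] + B[0][0] = -3 + 8 = 5, A[1][1] + B[1][0] = -4 + 0 = -4) = -4 (attained at k = 1)
  C[1][1] = min over k of (A[1][0] + B[0][1] = -3 + -5 = -8, A[1][1] + B[1][1] = -4 + -4 = -8) = -8 (attained at k = 0)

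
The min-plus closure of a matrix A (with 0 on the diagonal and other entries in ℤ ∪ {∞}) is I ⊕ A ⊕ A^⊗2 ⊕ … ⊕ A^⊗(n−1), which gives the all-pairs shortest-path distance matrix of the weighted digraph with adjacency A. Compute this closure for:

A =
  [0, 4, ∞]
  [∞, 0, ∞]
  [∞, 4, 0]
Closure =
  [0, 4, ∞]
  [∞, 0, ∞]
  [∞, 4, 0]

This is the Floyd-Warshall all-pairs shortest-path computation. For each intermediate vertex k = 0, 1, …, 2, update dist[i][j] ← min(dist[i][j], dist[i][k] + dist[k][j]). The final matrix gives, for each (i, j), the minimum total weight of any directed path from i to j (possibly empty when i = j).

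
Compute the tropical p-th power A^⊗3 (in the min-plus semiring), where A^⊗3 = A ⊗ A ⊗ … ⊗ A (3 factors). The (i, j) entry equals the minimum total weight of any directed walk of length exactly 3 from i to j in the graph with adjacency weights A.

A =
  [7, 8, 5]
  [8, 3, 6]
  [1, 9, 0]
A^⊗3 =
  [6, 14, 5]
  [7, 9, 6]
  [1, 9, 0]

Each entry (A^⊗3)_ij equals the minimum over all length-3 walks i = v_0 → v_1 → … → v_3 = j of Σ_t A[v_t][v_{t+1}]. For example, for (i, j) = (0, 2) we minimise over 9 possible intermediate vertex sequences; the minimum is 5, attained along the walk 0 → 2 → 2 → 2.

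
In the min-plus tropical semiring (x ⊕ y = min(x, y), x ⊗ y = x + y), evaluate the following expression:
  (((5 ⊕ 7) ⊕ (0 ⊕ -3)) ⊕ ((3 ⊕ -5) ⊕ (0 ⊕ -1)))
(((5 ⊕ 7) ⊕ (0 ⊕ -3)) ⊕ ((3 ⊕ -5) ⊕ (0 ⊕ -1))) = -5

Expand innermost to outermost. Recall ⊕ takes the minimum of its arguments and ⊗ takes their sum. Working out the expression (((5 ⊕ 7) ⊕ (0 ⊕ -3)) ⊕ ((3 ⊕ -5) ⊕ (0 ⊕ -1))) gives -5.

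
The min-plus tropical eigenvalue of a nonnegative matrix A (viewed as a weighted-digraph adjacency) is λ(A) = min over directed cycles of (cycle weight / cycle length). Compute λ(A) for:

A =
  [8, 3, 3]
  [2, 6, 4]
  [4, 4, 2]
λ(A) = 2

Enumerate directed cycles and compute their means (weight / length). Sample:
  cycle 0 → 0: weight = 8, length = 1, mean = 8/1 ≈ 8.000
  cycle 1 → 1: weight = 6, length = 1, mean = 6/1 ≈ 6.000
  cycle 2 → 2: weight = 2, length = 1, mean = 2/1 ≈ 2.000
  cycle 0 → 1 → 0: weight = 5, length = 2, mean = 5/2 ≈ 2.500
  cycle 0 → 2 → 0: weight = 7, length = 2, mean = 7/2 ≈ 3.500
  cycle 1 → 0 → 1: weight = 5, length = 2, mean = 5/2 ≈ 2.500
Minimum mean = 2.000, attained e.g. along the cycle 2 → 2 with weight 2 and length 1. So λ(A) = 2/1 = 2.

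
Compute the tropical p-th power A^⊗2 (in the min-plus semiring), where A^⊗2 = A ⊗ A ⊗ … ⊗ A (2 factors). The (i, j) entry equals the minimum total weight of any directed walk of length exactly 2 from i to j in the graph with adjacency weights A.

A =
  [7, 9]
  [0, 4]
A^⊗2 =
  [9, 13]
  [4, 8]

Each entry (A^⊗2)_ij equals the minimum over all length-2 walks i = v_0 → v_1 → … → v_2 = j of Σ_t A[v_t][v_{t+1}]. For example, for (i, j) = (0, 1) we minimise over 2 possible intermediate vertex sequences; the minimum is 13, attained along the walk 0 → 1 → 1.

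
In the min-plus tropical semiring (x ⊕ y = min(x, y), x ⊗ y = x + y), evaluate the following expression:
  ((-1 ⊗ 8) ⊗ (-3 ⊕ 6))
((-1 ⊗ 8) ⊗ (-3 ⊕ 6)) = 4

Expand innermost to outermost. Recall ⊕ takes the minimum of its arguments and ⊗ takes their sum. Working out the expression ((-1 ⊗ 8) ⊗ (-3 ⊕ 6)) gives 4.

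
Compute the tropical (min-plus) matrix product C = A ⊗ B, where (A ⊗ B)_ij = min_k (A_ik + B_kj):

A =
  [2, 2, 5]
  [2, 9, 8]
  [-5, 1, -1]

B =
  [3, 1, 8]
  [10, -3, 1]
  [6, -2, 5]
A ⊗ B =
  [5, -1, 3]
  [5, 3, 10]
  [-2, -4, 2]

Apply the min-plus product entry-by-entry:
  C[0][0] = min over k of (A[0][0] + B[0][0] = 2 + 3 = 5, A[0][1] + B[1][0] = 2 + 10 = 12, A[0][2] + B[2][0] = 5 + 6 = 11) = 5 (attained at k = 0)
  C[0][1] = min over k of (A[0][0] + B[0][1] = 2 + 1 = 3, A[0][1] + B[1][1] = 2 + -3 = -1, A[0][2] + B[2][1] = 5 + -2 = 3) = -1 (attained at k = 1)
  C[0][2] = min over k of (A[0][0] + B[0][2] = 2 + 8 = 10, A[0][1] + B[1][2] = 2 + 1 = 3, A[0][2] + B[2][2] = 5 + 5 = 10) = 3 (attained at k = 1)
  C[1][0] = min over k of (A[1][0] + B[0][0] = 2 + 3 = 5, A[1][1] + B[1][0] = 9 + 10 = 19, A[1][2] + B[2][0] = 8 + 6 = 14) = 5 (attained at k = 0)
  C[1][1] = min over k of (A[1][0] + B[0][1] = 2 + 1 = 3, A[1][1] + B[1][1] = 9 + -3 = 6, A[1][2] + B[2][1] = 8 + -2 = 6) = 3 (attained at k = 0)
  C[1][2] = min over k of (A[1][0] + B[0][2] = 2 + 8 = 10, A[1][1] + B[1][2] = 9 + 1 = 10, A[1][2] + B[2][2] = 8 + 5 = 13) = 10 (attained at k = 0)
  C[2][0] = min over k of (A[2][0] + B[0][0] = -5 + 3 = -2, A[2][1] + B[1][0] = 1 + 10 = 11, A[2][2] + B[2][0] = -1 + 6 = 5) = -2 (attained at k = 0)
  C[2][1] = min over k of (A[2][0] + B[0][1] = -5 + 1 = -4, A[2][1] + B[1][1] = 1 + -3 = -2, A[2][2] + B[2][1] = -1 + -2 = -3) = -4 (attained at k = 0)
  C[2][2] = min over k of (A[2][0] + B[0][2] = -5 + 8 = 3, A[2][1] + B[1][2] = 1 + 1 = 2, A[2][2] + B[2][2] = -1 + 5 = 4) = 2 (attained at k = 1)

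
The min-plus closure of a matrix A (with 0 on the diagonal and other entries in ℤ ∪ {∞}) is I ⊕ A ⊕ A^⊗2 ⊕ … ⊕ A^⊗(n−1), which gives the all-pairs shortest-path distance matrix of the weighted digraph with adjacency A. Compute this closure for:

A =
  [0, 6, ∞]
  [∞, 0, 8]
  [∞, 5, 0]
Closure =
  [0, 6, 14]
  [∞, 0, 8]
  [∞, 5, 0]

This is the Floyd-Warshall all-pairs shortest-path computation. For each intermediate vertex k = 0, 1, …, 2, update dist[i][j] ← min(dist[i][j], dist[i][k] + dist[k][j]). The final matrix gives, for each (i, j), the minimum total weight of any directed path from i to j (possibly empty when i = j).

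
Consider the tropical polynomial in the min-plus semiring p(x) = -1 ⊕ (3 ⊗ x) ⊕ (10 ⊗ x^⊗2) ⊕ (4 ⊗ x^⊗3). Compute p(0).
p(0) = -1

A tropical monomial a ⊗ x^⊗i evaluates to a + i · x. Evaluating each term at x = 0:
  Term 0 contributes -1 + 0 · 0 = -1
  Term 1 contributes 3 + 1 · 0 = 3
  Term 2 contributes 10 + 2 · 0 = 10
  Term 3 contributes 4 + 3 · 0 = 4
p(0) = ⊕ of these = min[-1, 3, 10, 4] = -1.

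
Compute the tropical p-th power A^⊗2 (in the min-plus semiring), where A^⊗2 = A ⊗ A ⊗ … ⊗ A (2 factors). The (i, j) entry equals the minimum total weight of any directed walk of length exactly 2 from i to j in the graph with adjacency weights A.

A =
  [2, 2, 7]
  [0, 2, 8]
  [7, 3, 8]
A^⊗2 =
  [2, 4, 9]
  [2, 2, 7]
  [3, 5, 11]

Each entry (A^⊗2)_ij equals the minimum over all length-2 walks i = v_0 → v_1 → … → v_2 = j of Σ_t A[v_t][v_{t+1}]. For example, for (i, j) = (0, 2) we minimise over 3 possible intermediate vertex sequences; the minimum is 9, attained along the walk 0 → 0 → 2.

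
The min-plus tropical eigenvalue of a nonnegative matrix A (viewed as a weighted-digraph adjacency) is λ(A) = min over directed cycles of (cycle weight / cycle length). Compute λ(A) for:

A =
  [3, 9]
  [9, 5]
λ(A) = 3

Enumerate directed cycles and compute their means (weight / length). Sample:
  cycle 0 → 0: weight = 3, length = 1, mean = 3/1 ≈ 3.000
  cycle 1 → 1: weight = 5, length = 1, mean = 5/1 ≈ 5.000
  cycle 0 → 1 → 0: weight = 18, length = 2, mean = 18/2 ≈ 9.000
  cycle 1 → 0 → 1: weight = 18, length = 2, mean = 18/2 ≈ 9.000
Minimum mean = 3.000, attained e.g. along the cycle 0 → 0 with weight 3 and length 1. So λ(A) = 3/1 = 3.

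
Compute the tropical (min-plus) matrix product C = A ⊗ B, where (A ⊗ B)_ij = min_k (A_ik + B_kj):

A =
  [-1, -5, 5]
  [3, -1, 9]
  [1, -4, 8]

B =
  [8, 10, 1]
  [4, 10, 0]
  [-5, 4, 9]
A ⊗ B =
  [-1, 5, -5]
  [3, 9, -1]
  [0, 6, -4]

Apply the min-plus product entry-by-entry:
  C[0][0] = min over k of (A[0][0] + B[0][0] = -1 + 8 = 7, A[0][1] + B[1][0] = -5 + 4 = -1, A[0][2] + B[2][0] = 5 + -5 = 0) = -1 (attained at k = 1)
  C[0][1] = min over k of (A[0][0] + B[0][1] = -1 + 10 = 9, A[0][1] + B[1][1] = -5 + 10 = 5, A[0][2] + B[2][1] = 5 + 4 = 9) = 5 (attained at k = 1)
  C[0][2] = min over k of (A[0][0] + B[0][2] = -1 + 1 = 0, A[0][1] + B[1][2] = -5 + 0 = -5, A[0][2] + B[2][2] = 5 + 9 = 14) = -5 (attained at k = 1)
  C[1][0] = min over k of (A[1][0] + B[0][0] = 3 + 8 = 11, A[1][1] + B[1][0] = -1 + 4 = 3, A[1][2] + B[2][0] = 9 + -5 = 4) = 3 (attained at k = 1)
  C[1][1] = min over k of (A[1][0] + B[0][1] = 3 + 10 = 13, A[1][1] + B[1][1] = -1 + 10 = 9, A[1][2] + B[2][1] = 9 + 4 = 13) = 9 (attained at k = 1)
  C[1][2] = min over k of (A[1][0] + B[0][2] = 3 + 1 = 4, A[1][1] + B[1][2] = -1 + 0 = -1, A[1][2] + B[2][2] = 9 + 9 = 18) = -1 (attained at k = 1)
  C[2][0] = min over k of (A[2][0] + B[0][0] = 1 + 8 = 9, A[2][1] + B[1][0] = -4 + 4 = 0, A[2][2] + B[2][0] = 8 + -5 = 3) = 0 (attained at k = 1)
  C[2][1] = min over k of (A[2][0] + B[0][1] = 1 + 10 = 11, A[2][1] + B[1][1] = -4 + 10 = 6, A[2][2] + B[2][1] = 8 + 4 = 12) = 6 (attained at k = 1)
  C[2][2] = min over k of (A[2][0] + B[0][2] = 1 + 1 = 2, A[2][1] + B[1][2] = -4 + 0 = -4, A[2][2] + B[2][2] = 8 + 9 = 17) = -4 (attained at k = 1)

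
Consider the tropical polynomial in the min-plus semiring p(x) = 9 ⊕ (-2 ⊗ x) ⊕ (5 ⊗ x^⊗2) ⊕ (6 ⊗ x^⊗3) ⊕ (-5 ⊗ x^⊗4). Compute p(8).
p(8) = 6

A tropical monomial a ⊗ x^⊗i evaluates to a + i · x. Evaluating each term at x = 8:
  Term 0 contributes 9 + 0 · 8 = 9
  Term 1 contributes -2 + 1 · 8 = 6
  Term 2 contributes 5 + 2 · 8 = 21
  Term 3 contributes 6 + 3 · 8 = 30
  Term 4 contributes -5 + 4 · 8 = 27
p(8) = ⊕ of these = min[9, 6, 21, 30, 27] = 6.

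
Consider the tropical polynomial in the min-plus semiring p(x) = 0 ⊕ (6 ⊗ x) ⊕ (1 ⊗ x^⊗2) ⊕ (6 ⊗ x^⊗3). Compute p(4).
p(4) = 0

A tropical monomial a ⊗ x^⊗i evaluates to a + i · x. Evaluating each term at x = 4:
  Term 0 contributes 0 + 0 · 4 = 0
  Term 1 contributes 6 + 1 · 4 = 10
  Term 2 contributes 1 + 2 · 4 = 9
  Term 3 contributes 6 + 3 · 4 = 18
p(4) = ⊕ of these = min[0, 10, 9, 18] = 0.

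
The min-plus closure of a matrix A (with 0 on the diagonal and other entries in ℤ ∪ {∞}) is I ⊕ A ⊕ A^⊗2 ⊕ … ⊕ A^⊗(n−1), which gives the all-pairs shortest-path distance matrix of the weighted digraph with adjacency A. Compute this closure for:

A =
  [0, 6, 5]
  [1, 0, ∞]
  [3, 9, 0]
Closure =
  [0, 6, 5]
  [1, 0, 6]
  [3, 9, 0]

This is the Floyd-Warshall all-pairs shortest-path computation. For each intermediate vertex k = 0, 1, …, 2, update dist[i][j] ← min(dist[i][j], dist[i][k] + dist[k][j]). The final matrix gives, for each (i, j), the minimum total weight of any directed path from i to j (possibly empty when i = j).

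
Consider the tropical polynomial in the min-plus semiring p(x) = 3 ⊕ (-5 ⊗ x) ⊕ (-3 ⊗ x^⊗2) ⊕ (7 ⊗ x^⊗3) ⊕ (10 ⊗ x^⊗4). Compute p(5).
p(5) = 0

A tropical monomial a ⊗ x^⊗i evaluates to a + i · x. Evaluating each term at x = 5:
  Term 0 contributes 3 + 0 · 5 = 3
  Term 1 contributes -5 + 1 · 5 = 0
  Term 2 contributes -3 + 2 · 5 = 7
  Term 3 contributes 7 + 3 · 5 = 22
  Term 4 contributes 10 + 4 · 5 = 30
p(5) = ⊕ of these = min[3, 0, 7, 22, 30] = 0.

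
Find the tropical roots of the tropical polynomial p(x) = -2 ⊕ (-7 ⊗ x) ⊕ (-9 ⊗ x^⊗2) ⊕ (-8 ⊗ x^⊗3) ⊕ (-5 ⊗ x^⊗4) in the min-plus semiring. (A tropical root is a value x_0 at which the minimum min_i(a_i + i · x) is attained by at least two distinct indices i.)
Roots: {-3, -1, 2, 5}

Each tropical root is a break point of the lower envelope of the lines y = a_i + i · x (there are 5 lines, with slopes 0, 1, ..., 4). Only the lines that attain the minimum somewhere contribute to roots; other lines are dominated. Here the surviving (envelope) indices are i = 4, i = 3, i = 2, i = 1, i = 0.
Intersections between consecutive envelope lines give the roots: for adjacent envelope indices i < j the intersection is x = (a_i − a_j) / (j − i). Reading off the sorted break points: {-3, -1, 2, 5}.
Verification: at each break x_0, at least two indices attain the minimum of min_i(a_i + i · x_0).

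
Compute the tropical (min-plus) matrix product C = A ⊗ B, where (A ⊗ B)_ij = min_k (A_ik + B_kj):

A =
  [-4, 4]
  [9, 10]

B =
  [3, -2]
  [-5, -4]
A ⊗ B =
  [-1, -6]
  [5, 6]

Apply the min-plus product entry-by-entry:
  C[0][0] = min over k of (A[0][0] + B[0][0] = -4 + 3 = -1, A[0][1] + B[1][0] = 4 + -5 = -1) = -1 (attained at k = 0)
  C[0][1] = min over k of (A[0][0] + B[0][1] = -4 + -2 = -6, A[0][1] + B[1][1] = 4 + -4 = 0) = -6 (attained at k = 0)
  C[1][0] = min over k of (A[1][0] + B[0][0] = 9 + 3 = 12, A[1][1] + B[1][0] = 10 + -5 = 5) = 5 (attained at k = 1)
  C[1][1] = min over k of (A[1][0] + B[0][1] = 9 + -2 = 7, A[1][1] + B[1][1] = 10 + -4 = 6) = 6 (attained at k = 1)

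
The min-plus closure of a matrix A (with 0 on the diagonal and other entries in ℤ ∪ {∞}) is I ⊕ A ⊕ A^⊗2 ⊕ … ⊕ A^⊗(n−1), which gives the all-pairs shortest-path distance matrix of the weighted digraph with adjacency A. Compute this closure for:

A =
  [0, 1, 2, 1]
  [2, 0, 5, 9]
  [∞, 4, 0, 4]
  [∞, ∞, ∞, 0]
Closure =
  [0, 1, 2, 1]
  [2, 0, 4, 3]
  [6, 4, 0, 4]
  [∞, ∞, ∞, 0]

This is the Floyd-Warshall all-pairs shortest-path computation. For each intermediate vertex k = 0, 1, …, 3, update dist[i][j] ← min(dist[i][j], dist[i][k] + dist[k][j]). The final matrix gives, for each (i, j), the minimum total weight of any directed path from i to j (possibly empty when i = j).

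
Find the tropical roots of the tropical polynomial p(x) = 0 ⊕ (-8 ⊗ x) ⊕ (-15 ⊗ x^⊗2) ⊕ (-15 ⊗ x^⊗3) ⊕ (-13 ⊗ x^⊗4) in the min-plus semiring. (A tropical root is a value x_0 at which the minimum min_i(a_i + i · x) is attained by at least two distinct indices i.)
Roots: {-2, 0, 7, 8}

Each tropical root is a break point of the lower envelope of the lines y = a_i + i · x (there are 5 lines, with slopes 0, 1, ..., 4). Only the lines that attain the minimum somewhere contribute to roots; other lines are dominated. Here the surviving (envelope) indices are i = 4, i = 3, i = 2, i = 1, i = 0.
Intersections between consecutive envelope lines give the roots: for adjacent envelope indices i < j the intersection is x = (a_i − a_j) / (j − i). Reading off the sorted break points: {-2, 0, 7, 8}.
Verification: at each break x_0, at least two indices attain the minimum of min_i(a_i + i · x_0).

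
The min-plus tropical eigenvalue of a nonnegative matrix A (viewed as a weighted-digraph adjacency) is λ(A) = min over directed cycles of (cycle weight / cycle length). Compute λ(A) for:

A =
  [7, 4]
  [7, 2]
λ(A) = 2

Enumerate directed cycles and compute their means (weight / length). Sample:
  cycle 0 → 0: weight = 7, length = 1, mean = 7/1 ≈ 7.000
  cycle 1 → 1: weight = 2, length = 1, mean = 2/1 ≈ 2.000
  cycle 0 → 1 → 0: weight = 11, length = 2, mean = 11/2 ≈ 5.500
  cycle 1 → 0 → 1: weight = 11, length = 2, mean = 11/2 ≈ 5.500
Minimum mean = 2.000, attained e.g. along the cycle 1 → 1 with weight 2 and length 1. So λ(A) = 2/1 = 2.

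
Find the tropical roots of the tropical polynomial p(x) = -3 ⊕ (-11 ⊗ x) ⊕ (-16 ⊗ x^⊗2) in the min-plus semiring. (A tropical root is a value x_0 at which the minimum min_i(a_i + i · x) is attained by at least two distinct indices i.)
Roots: {5, 8}

Each tropical root is a break point of the lower envelope of the lines y = a_i + i · x (there are 3 lines, with slopes 0, 1, ..., 2). Only the lines that attain the minimum somewhere contribute to roots; other lines are dominated. Here the surviving (envelope) indices are i = 2, i = 1, i = 0.
Intersections between consecutive envelope lines give the roots: for adjacent envelope indices i < j the intersection is x = (a_i − a_j) / (j − i). Reading off the sorted break points: {5, 8}.
Verification: at each break x_0, at least two indices attain the minimum of min_i(a_i + i · x_0).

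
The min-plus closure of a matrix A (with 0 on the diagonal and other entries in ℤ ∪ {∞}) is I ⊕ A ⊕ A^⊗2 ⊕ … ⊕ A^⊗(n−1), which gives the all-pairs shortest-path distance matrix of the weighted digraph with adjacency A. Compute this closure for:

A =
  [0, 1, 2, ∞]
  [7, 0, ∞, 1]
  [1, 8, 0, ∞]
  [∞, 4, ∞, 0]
Closure =
  [0, 1, 2, 2]
  [7, 0, 9, 1]
  [1, 2, 0, 3]
  [11, 4, 13, 0]

This is the Floyd-Warshall all-pairs shortest-path computation. For each intermediate vertex k = 0, 1, …, 3, update dist[i][j] ← min(dist[i][j], dist[i][k] + dist[k][j]). The final matrix gives, for each (i, j), the minimum total weight of any directed path from i to j (possibly empty when i = j).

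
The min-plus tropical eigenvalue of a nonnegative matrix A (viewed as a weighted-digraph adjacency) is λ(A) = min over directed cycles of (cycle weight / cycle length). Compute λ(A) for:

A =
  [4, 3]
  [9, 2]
λ(A) = 2

Enumerate directed cycles and compute their means (weight / length). Sample:
  cycle 0 → 0: weight = 4, length = 1, mean = 4/1 ≈ 4.000
  cycle 1 → 1: weight = 2, length = 1, mean = 2/1 ≈ 2.000
  cycle 0 → 1 → 0: weight = 12, length = 2, mean = 12/2 ≈ 6.000
  cycle 1 → 0 → 1: weight = 12, length = 2, mean = 12/2 ≈ 6.000
Minimum mean = 2.000, attained e.g. along the cycle 1 → 1 with weight 2 and length 1. So λ(A) = 2/1 = 2.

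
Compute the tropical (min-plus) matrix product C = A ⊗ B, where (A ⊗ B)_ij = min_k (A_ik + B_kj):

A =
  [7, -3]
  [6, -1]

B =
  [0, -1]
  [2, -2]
A ⊗ B =
  [-1, -5]
  [1, -3]

Apply the min-plus product entry-by-entry:
  C[0][0] = min over k of (A[0][0] + B[0][0] = 7 + 0 = 7, A[0][1] + B[1][0] = -3 + 2 = -1) = -1 (attained at k = 1)
  C[0][1] = min over k of (A[0][0] + B[0][1] = 7 + -1 = 6, A[0][1] + B[1][1] = -3 + -2 = -5) = -5 (attained at k = 1)
  C[1][0] = min over k of (A[1][0] + B[0][0] = 6 + 0 = 6, A[1][1] + B[1][0] = -1 + 2 = 1) = 1 (attained at k = 1)
  C[1][1] = min over k of (A[1][0] + B[0][1] = 6 + -1 = 5, A[1][1] + B[1][1] = -1 + -2 = -3) = -3 (attained at k = 1)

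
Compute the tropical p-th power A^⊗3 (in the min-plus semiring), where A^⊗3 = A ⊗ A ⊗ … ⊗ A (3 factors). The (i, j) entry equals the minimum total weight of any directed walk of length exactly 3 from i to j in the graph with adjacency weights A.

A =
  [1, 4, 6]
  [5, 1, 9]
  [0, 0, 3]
A^⊗3 =
  [3, 6, 8]
  [7, 3, 11]
  [2, 2, 7]

Each entry (A^⊗3)_ij equals the minimum over all length-3 walks i = v_0 → v_1 → … → v_3 = j of Σ_t A[v_t][v_{t+1}]. For example, for (i, j) = (0, 2) we minimise over 9 possible intermediate vertex sequences; the minimum is 8, attained along the walk 0 → 0 → 0 → 2.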